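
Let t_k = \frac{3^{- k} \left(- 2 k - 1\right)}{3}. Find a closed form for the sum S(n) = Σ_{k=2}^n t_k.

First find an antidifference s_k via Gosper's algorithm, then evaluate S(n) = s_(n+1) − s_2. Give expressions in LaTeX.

S(n) = 3^{- n - 1} \left(- 3^{n} + n + 2\right)

Ratio r(k) = (2*k + 3)/(3*(2*k + 1)).
So A=1/3 and B=1, with C=k + 1/2.
Solve (1/3)·f(k+1) − (1)·f(k) = k + 1/2.
d = 1 from the (0,0,1) case.
Solve for f: f(k) = -3*(k + 1)/2 (degree 1 ≤ 1).
Certificate R = B(k−1)f/C = -3*(k + 1)/(2*k + 1) gives s_k = (k + 1)/3**k.
Δs = (-2*k - 1)/(3*3**k), as required.
Σ_(k=2)^n t_k = s_(n+1) − s_(2) = (3**(-n - 1)*(n + 2)) − (1/3), i.e. 3**(-n - 1)*(-3**n + n + 2).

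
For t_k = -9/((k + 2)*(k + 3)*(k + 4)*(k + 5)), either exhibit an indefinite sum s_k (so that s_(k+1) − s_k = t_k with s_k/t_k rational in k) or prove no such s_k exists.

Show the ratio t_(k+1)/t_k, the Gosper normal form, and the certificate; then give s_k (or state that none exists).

s_k = k*(-k**2 - 9*k - 26)/(8*(k + 2)*(k + 3)*(k + 4))

The ratio is (k + 2)/(k + 6).
So A=k + 2 and B=k + 6, with C=1.
f must satisfy (k + 2)·f(k+1) − (k + 5)·f(k) = 1.
Degrees (1,1,0) ⇒ d ≤ 3.
Solving with deg f ≤ 3: f(k) = k*(k**2 + 9*k + 26)/72.
Certificate R = B(k−1)f/C = k*(k + 5)*(k**2 + 9*k + 26)/72 gives s_k = k*(-k**2 - 9*k - 26)/(8*(k + 2)*(k + 3)*(k + 4)).
Check: Δs_k = -9/(k**4 + 14*k**3 + 71*k**2 + 154*k + 120). ✓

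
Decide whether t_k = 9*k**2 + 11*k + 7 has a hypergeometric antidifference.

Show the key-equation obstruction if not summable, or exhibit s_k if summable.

Yes. s_k = k*(3*k**2 + k + 3).

The ratio is (9*k**2 + 29*k + 27)/(9*k**2 + 11*k + 7).
Gosper form: A/B · C(k+1)/C(k) with A=1, B=1, C=k**2 + 11*k/9 + 7/9.
Set up (1)·f(k+1) − (1)·f(k) − (k**2 + 11*k/9 + 7/9) = 0.
deg f ≤ 3 (via 0,0,2).
Solve for f: f(k) = k*(3*k**2 + k + 3)/9 (degree 3 ≤ 3).
Get s_k = R·t_k = k*(3*k**2 + k + 3) with R(k) = B(k−1)f(k)/C(k) = k*(3*k**2 + k + 3)/(9*k**2 + 11*k + 7).
Verify: 9*k**2 + 11*k + 7 matches t_k.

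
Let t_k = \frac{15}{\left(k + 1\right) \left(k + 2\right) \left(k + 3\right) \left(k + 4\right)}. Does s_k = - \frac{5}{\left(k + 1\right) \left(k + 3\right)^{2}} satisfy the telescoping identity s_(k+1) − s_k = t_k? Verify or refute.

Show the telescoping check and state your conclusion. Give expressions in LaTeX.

Invalid: residual \frac{5 \left(- 4 k - 13\right)}{k^{6} + 17 k^{5} + 117 k^{4} + 415 k^{3} + 794 k^{2} + 768 k + 288} ≠ 0.

s_(k+1) = -5/((k + 2)*(k + 4)**2)
s_(k+1) − s_k = -5/((k + 2)*(k + 4)**2) + 5/((k + 1)*(k + 3)**2)
(s_(k+1) − s_k) − t_k = 5*(-4*k - 13)/(k**6 + 17*k**5 + 117*k**4 + 415*k**3 + 794*k**2 + 768*k + 288)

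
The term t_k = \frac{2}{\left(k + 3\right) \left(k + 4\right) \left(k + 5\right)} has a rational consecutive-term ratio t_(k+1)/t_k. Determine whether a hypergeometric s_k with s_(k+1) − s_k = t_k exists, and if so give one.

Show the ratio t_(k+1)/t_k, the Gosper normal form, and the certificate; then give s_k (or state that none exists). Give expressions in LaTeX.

s_k = \frac{k \left(k + 7\right)}{12 \left(k + 3\right) \left(k + 4\right)}

t_(k+1)/t_k = (k + 3)/(k + 6).
Take A(k)=k + 3, B(k)=k + 6, C(k)=1.
Need (k + 3)·f(k+1) − (k + 5)·f(k) = 1.
Degrees (1,1,0) ⇒ d ≤ 2.
Match coefficients ⇒ f(k) = k*(k + 7)/24.
R(k) = B(k−1)·f(k)/C(k) = k*(k + 5)*(k + 7)/24; s_k = R·t_k = k*(k + 7)/(12*(k + 3)*(k + 4)).
Check: Δs_k = 2/(k**3 + 12*k**2 + 47*k + 60). ✓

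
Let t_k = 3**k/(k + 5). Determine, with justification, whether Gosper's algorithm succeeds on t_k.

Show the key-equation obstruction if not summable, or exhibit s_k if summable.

Compute t_(k+1)/t_k: get 3*(k + 5)/(k + 6).
Normal form (A,B,C) = (3*k + 15, k + 6, 1).
Set up (3*k + 15)·f(k+1) − (k + 5)·f(k) − (1) = 0.
d = -1 from the (1,1,0) case.
deg f ≤ -1 is impossible — no certificate.

No — negative degree bound, so no certificate f.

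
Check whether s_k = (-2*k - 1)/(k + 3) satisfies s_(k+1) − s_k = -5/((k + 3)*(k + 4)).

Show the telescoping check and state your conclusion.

s_(k+1) = (-2*k - 3)/(k + 4)
s_(k+1) − s_k = -5/(k**2 + 7*k + 12)
(s_(k+1) − s_k) − t_k = 0

Valid: the claim telescopes to t_k.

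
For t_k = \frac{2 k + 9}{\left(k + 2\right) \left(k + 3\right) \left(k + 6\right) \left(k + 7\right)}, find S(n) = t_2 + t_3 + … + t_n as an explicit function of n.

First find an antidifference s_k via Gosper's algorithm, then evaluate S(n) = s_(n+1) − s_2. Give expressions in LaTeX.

S(n) = \frac{n^{2} + 10 n - 11}{32 \left(n^{2} + 10 n + 21\right)}

Step 1: r(k) = (k + 2)*(k + 6)*(2*k + 11)/((k + 4)*(k + 8)*(2*k + 9)).
A = k + 2, B = k + 8, C = k**3 + 27*k**2/2 + 121*k/2 + 90.
Set up (k + 2)·f(k+1) − (k + 7)·f(k) − (k**3 + 27*k**2/2 + 121*k/2 + 90) = 0.
Bound: deg f ≤ 5.
Solving with deg f ≤ 5: f(k) = k*(k + 3)*(k + 4)*(k + 5)*(k + 8)/24.
So s_k = (B(k−1)f/C)·t_k = (k*(k + 3)*(k + 7)*(k + 8)/(12*(2*k + 9)))·t_k = k*(k + 8)/(12*(k**2 + 8*k + 12)).
Check: Δs_k = (2*k + 9)/(k**4 + 18*k**3 + 113*k**2 + 288*k + 252). ✓
Σ_(k=2)^n t_k = s_(n+1) − s_(2) = ((n**2 + 10*n + 9)/(12*(n**2 + 10*n + 21))) − (5/96), i.e. (n**2 + 10*n - 11)/(32*(n**2 + 10*n + 21)).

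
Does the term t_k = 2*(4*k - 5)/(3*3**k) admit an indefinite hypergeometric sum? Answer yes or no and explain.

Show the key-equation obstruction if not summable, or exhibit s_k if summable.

Yes. s_k = (3 - 4*k)/3**k.

Step 1: r(k) = (4*k - 1)/(3*(4*k - 5)).
So A=1/3 and B=1, with C=k - 5/4.
f must satisfy (1/3)·f(k+1) − (1)·f(k) = k - 5/4.
Bound: deg f ≤ 1.
Solve for f: f(k) = -3*(4*k - 3)/8 (degree 1 ≤ 1).
Get s_k = R·t_k = (3 - 4*k)/3**k with R(k) = B(k−1)f(k)/C(k) = -3*(4*k - 3)/(2*(4*k - 5)).
Verify: 2*(4*k - 5)/(3*3**k) matches t_k.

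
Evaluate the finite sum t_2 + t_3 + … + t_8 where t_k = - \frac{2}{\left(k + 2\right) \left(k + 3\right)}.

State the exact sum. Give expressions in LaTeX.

Step 1: r(k) = (k + 2)/(k + 4).
A = k + 2, B = k + 4, C = 1.
Need (k + 2)·f(k+1) − (k + 3)·f(k) = 1.
deg f ≤ 1 (via 1,1,0).
Solving with deg f ≤ 1: f(k) = k/2.
Get s_k = R·t_k = -k/(k + 2) with R(k) = B(k−1)f(k)/C(k) = k*(k + 3)/2.
Check: Δs_k = -2/(k**2 + 5*k + 6). ✓
Telescoping: Σ = s_(9) − s_(2) = -9/11 − (-1/2) = -7/22.

Σ = -7/22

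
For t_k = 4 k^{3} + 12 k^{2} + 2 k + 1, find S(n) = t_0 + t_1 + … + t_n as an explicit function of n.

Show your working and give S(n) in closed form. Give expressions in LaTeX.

Compute t_(k+1)/t_k: get (4*k**3 + 24*k**2 + 38*k + 19)/(4*k**3 + 12*k**2 + 2*k + 1).
Gosper form: A/B · C(k+1)/C(k) with A=1, B=1, C=k**3 + 3*k**2 + k/2 + 1/4.
Key eq: (1)·f(k+1) = (1)·f(k) + (k**3 + 3*k**2 + k/2 + 1/4).
Bound: deg f ≤ 4.
Coefficient equations give f(k) = k*(k**3 + 2*k**2 - 4*k + 2)/4.
So s_k = (B(k−1)f/C)·t_k = (k*(k**3 + 2*k**2 - 4*k + 2)/(4*k**3 + 12*k**2 + 2*k + 1))·t_k = k*(k**3 + 2*k**2 - 4*k + 2).
s_(k+1) − s_k = 4*k**3 + 12*k**2 + 2*k + 1 = t_k.
Σ_(k=0)^n t_k = s_(n+1) − s_(0) = (n**4 + 6*n**3 + 8*n**2 + 4*n + 1) − (0), i.e. n**4 + 6*n**3 + 8*n**2 + 4*n + 1.

S(n) = n^{4} + 6 n^{3} + 8 n^{2} + 4 n + 1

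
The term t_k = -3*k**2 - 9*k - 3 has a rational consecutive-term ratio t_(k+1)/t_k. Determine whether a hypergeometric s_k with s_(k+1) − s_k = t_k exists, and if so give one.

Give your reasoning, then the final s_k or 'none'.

s_k = k*(-k**2 - 3*k + 1)

t_(k+1)/t_k = (k**2 + 5*k + 5)/(k**2 + 3*k + 1).
Gosper form: A/B · C(k+1)/C(k) with A=1, B=1, C=k**2 + 3*k + 1.
Solve (1)·f(k+1) − (1)·f(k) = k**2 + 3*k + 1.
deg f ≤ 3 (via 0,0,2).
Match coefficients ⇒ f(k) = k*(k**2 + 3*k - 1)/3.
So s_k = (B(k−1)f/C)·t_k = (k*(k**2 + 3*k - 1)/(3*(k**2 + 3*k + 1)))·t_k = k*(-k**2 - 3*k + 1).
Verify: -3*k**2 - 9*k - 3 matches t_k.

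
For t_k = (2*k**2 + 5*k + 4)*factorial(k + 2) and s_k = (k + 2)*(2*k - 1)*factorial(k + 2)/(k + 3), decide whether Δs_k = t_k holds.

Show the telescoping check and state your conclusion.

Invalid: residual -(2*k**3 + 11*k**2 + 17*k + 13)*factorial(k + 2)/((k + 3)*(k + 4)) ≠ 0.

s_(k+1) = (k + 3)*(2*k + 1)*factorial(k + 3)/(k + 4)
s_(k+1) − s_k = (2*k**4 + 17*k**3 + 52*k**2 + 71*k + 35)*factorial(k + 2)/((k + 3)*(k + 4))
(s_(k+1) − s_k) − t_k = -(2*k**3 + 11*k**2 + 17*k + 13)*factorial(k + 2)/((k + 3)*(k + 4))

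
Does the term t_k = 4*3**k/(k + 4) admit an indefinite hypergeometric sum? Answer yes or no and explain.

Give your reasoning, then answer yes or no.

r(k) = 3*(k + 4)/(k + 5) after simplifying.
Gosper form: A/B · C(k+1)/C(k) with A=3*k + 12, B=k + 5, C=1.
f must satisfy (3*k + 12)·f(k+1) − (k + 4)·f(k) = 1.
d = -1 from the (1,1,0) case.
Bound -1 < 0, so the key equation has no polynomial solution.

No — key equation has no polynomial f.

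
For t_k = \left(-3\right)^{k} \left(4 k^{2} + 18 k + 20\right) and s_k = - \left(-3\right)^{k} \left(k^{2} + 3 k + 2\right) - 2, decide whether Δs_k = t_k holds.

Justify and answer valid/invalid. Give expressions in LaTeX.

s_(k+1) = 3*(-3)**k*(3*k + (k + 1)**2 + 5) - 2
s_(k+1) − s_k = (-3)**k*(4*k**2 + 18*k + 20)
(s_(k+1) − s_k) − t_k = 0

valid (s_(k+1) − s_k reduces to t_k)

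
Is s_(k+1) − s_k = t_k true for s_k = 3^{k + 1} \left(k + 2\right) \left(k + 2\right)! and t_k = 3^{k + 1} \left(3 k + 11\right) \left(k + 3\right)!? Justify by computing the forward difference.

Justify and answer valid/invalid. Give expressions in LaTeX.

s_(k+1) = 3**(k + 2)*(k + 3)*factorial(k + 3)
s_(k+1) − s_k = 3**(k + 1)*(3*k**2 + 17*k + 25)*factorial(k + 2)
(s_(k+1) − s_k) − t_k = -3**(k + 1)*(3*k + 8)*factorial(k + 2)

Invalid: residual - 3^{k + 1} \left(3 k + 8\right) \left(k + 2\right)! ≠ 0.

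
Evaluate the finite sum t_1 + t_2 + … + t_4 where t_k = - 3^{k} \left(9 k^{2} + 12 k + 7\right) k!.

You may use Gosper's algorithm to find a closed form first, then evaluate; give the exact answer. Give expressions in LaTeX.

Σ = -408234

Ratio r(k) = 3*(9*k**3 + 39*k**2 + 58*k + 28)/(9*k**2 + 12*k + 7).
Normal form (A,B,C) = (3*k + 3, 1, k**2 + 4*k/3 + 7/9).
Solve (3*k + 3)·f(k+1) − (1)·f(k) = k**2 + 4*k/3 + 7/9.
Bound: deg f ≤ 1.
A polynomial solution: f(k) = (3*k - 1)/9.
Then R = B(k−1)f/C = (3*k - 1)/(9*k**2 + 12*k + 7), so s_k = R(k)·t_k = -3**k*(3*k - 1)*factorial(k).
Check: Δs_k = -3**k*(9*k**2 + 12*k + 7)*factorial(k). ✓
Evaluate s at k=5 and k=1: -408240 and -6; difference -408234.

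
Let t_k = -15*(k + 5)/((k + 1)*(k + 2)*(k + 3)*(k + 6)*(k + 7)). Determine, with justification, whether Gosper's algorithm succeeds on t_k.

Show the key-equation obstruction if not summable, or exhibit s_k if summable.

Yes. s_k = 5*k*(-k**2 - 9*k - 20)/(12*(k**3 + 9*k**2 + 20*k + 12)).

Ratio r(k) = (k + 1)*(k + 6)**2/((k + 4)*(k + 5)*(k + 8)).
Factor: A=k + 1; B=k + 8; C=k**3 + 14*k**2 + 65*k + 100.
Solve (k + 1)·f(k+1) − (k + 7)·f(k) = k**3 + 14*k**2 + 65*k + 100.
Degrees (1,1,3) ⇒ d ≤ 6.
Solve for f: f(k) = k*(k + 3)*(k + 4)**2*(k + 5)**2/36 (degree 6 ≤ 6).
R(k) = B(k−1)·f(k)/C(k) = k*(k + 3)*(k + 4)*(k + 7)/36; s_k = R·t_k = 5*k*(-k**2 - 9*k - 20)/(12*(k**3 + 9*k**2 + 20*k + 12)).
Check: Δs_k = 15*(-k - 5)/(k**5 + 19*k**4 + 131*k**3 + 401*k**2 + 540*k + 252). ✓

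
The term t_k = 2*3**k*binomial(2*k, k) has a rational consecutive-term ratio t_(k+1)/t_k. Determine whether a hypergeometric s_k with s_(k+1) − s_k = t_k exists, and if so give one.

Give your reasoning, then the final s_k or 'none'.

Step 1: r(k) = 6*(2*k + 1)/(k + 1).
Normal form (A,B,C) = (12*k + 6, k + 1, 1).
Key eq: (12*k + 6)·f(k+1) = (k)·f(k) + (1).
Bound: deg f ≤ -1.
deg f ≤ -1 is impossible — no certificate.

none (Gosper's algorithm certifies no s_k)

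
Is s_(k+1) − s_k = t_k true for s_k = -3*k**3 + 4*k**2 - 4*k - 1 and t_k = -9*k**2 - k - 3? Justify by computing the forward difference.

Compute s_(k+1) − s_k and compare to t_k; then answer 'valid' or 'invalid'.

s_(k+1) = -3*k**3 - 5*k**2 - 5*k - 4
s_(k+1) − s_k = -9*k**2 - k - 3
(s_(k+1) − s_k) − t_k = 0

valid; difference matches t_k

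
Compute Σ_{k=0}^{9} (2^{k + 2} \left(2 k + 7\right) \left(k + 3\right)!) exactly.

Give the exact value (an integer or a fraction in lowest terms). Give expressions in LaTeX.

The ratio is 2*(k + 4)*(2*k + 9)/(2*k + 7).
Normal form (A,B,C) = (2*k + 8, 1, k + 7/2).
Set up (2*k + 8)·f(k+1) − (1)·f(k) − (k + 7/2) = 0.
Degrees (1,0,1) ⇒ d ≤ 0.
Coefficient equations give f(k) = 1/2.
R(k) = B(k−1)·f(k)/C(k) = 1/(2*k + 7); s_k = R·t_k = 2**(k + 2)*factorial(k + 3).
Check: Δs_k = 2**(k + 2)*(2*k + 7)*factorial(k + 3). ✓
Σ_(k=0)^(9) t_k = s_(10) − s_(0) = 25505877196800 − (24) = 25505877196776.

Σ = 25505877196776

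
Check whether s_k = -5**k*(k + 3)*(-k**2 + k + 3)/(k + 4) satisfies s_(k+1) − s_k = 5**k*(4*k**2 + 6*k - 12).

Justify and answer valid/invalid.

Invalid: residual 5**k*(-4*k**3 - 21*k**2 - 13*k + 45)/(k**2 + 9*k + 20) ≠ 0.

s_(k+1) = 5**(k + 1)*(k**3 + 5*k**2 + k - 12)/(k + 5)
s_(k+1) − s_k = 5**k*(4*k**4 + 38*k**3 + 101*k**2 - k - 195)/(k**2 + 9*k + 20)
(s_(k+1) − s_k) − t_k = 5**k*(-4*k**3 - 21*k**2 - 13*k + 45)/(k**2 + 9*k + 20)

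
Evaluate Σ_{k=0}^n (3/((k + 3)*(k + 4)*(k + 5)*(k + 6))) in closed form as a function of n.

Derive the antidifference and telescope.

S(n) = (n**3 + 15*n**2 + 74*n + 60)/(60*(n**3 + 15*n**2 + 74*n + 120))

Ratio r(k) = (k + 3)/(k + 7).
Take A(k)=k + 3, B(k)=k + 7, C(k)=1.
Solve (k + 3)·f(k+1) − (k + 6)·f(k) = 1.
deg f ≤ 3 (via 1,1,0).
Coefficient equations give f(k) = k*(k**2 + 12*k + 47)/180.
Then R = B(k−1)f/C = k*(k + 6)*(k**2 + 12*k + 47)/180, so s_k = R(k)·t_k = k*(k**2 + 12*k + 47)/(60*(k + 3)*(k + 4)*(k + 5)).
s_(k+1) − s_k = 3/(k**4 + 18*k**3 + 119*k**2 + 342*k + 360) = t_k.
Σ_(k=0)^n t_k = s_(n+1) − s_(0) = ((n**3 + 15*n**2 + 74*n + 60)/(60*(n**3 + 15*n**2 + 74*n + 120))) − (0), i.e. (n**3 + 15*n**2 + 74*n + 60)/(60*(n**3 + 15*n**2 + 74*n + 120)).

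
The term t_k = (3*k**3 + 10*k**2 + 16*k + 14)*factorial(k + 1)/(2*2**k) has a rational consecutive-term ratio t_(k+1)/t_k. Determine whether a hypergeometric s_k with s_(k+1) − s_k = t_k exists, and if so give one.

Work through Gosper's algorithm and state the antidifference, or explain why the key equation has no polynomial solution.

s_k = (3*k**2 + 4*k - 3)*factorial(k + 1)/2**k

Ratio r(k) = (3*k**4 + 25*k**3 + 83*k**2 + 133*k + 86)/(2*(3*k**3 + 10*k**2 + 16*k + 14)).
So A=k/2 + 1 and B=1, with C=k**3 + 10*k**2/3 + 16*k/3 + 14/3.
Solve (k/2 + 1)·f(k+1) − (1)·f(k) = k**3 + 10*k**2/3 + 16*k/3 + 14/3.
d = 2 from the (1,0,3) case.
A polynomial solution: f(k) = 2*(3*k**2 + 4*k - 3)/3.
So s_k = (B(k−1)f/C)·t_k = (2*(3*k**2 + 4*k - 3)/(3*k**3 + 10*k**2 + 16*k + 14))·t_k = (3*k**2 + 4*k - 3)*factorial(k + 1)/2**k.
Δs = (3*k**3 + 10*k**2 + 16*k + 14)*factorial(k + 1)/(2*2**k), as required.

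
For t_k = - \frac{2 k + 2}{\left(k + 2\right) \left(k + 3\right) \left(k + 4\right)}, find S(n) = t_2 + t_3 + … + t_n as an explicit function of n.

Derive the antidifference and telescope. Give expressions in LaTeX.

S(n) = \frac{- 7 n^{2} - 9 n + 16}{20 \left(n^{2} + 7 n + 12\right)}

r(k) = (k + 2)**2/((k + 1)*(k + 5)) after simplifying.
Normal form (A,B,C) = (k + 2, k + 5, k + 1).
Set up (k + 2)·f(k+1) − (k + 4)·f(k) − (k + 1) = 0.
From deg A=1, deg B=1, deg C=1: d=2.
Solve for f: f(k) = k*(k + 1)/4 (degree 2 ≤ 2).
Get s_k = R·t_k = -k*(k + 1)/(2*(k + 2)*(k + 3)) with R(k) = B(k−1)f(k)/C(k) = k*(k + 4)/4.
Check: Δs_k = 2*(-k - 1)/(k**3 + 9*k**2 + 26*k + 24). ✓
Σ_(k=2)^n t_k = s_(n+1) − s_(2) = ((-n**2 - 3*n - 2)/(2*(n**2 + 7*n + 12))) − (-3/20), i.e. (-7*n**2 - 9*n + 16)/(20*(n**2 + 7*n + 12)).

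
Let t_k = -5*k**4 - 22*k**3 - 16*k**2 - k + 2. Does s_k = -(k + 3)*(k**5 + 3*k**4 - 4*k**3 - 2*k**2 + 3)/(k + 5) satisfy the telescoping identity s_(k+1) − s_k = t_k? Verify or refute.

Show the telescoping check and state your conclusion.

Invalid: residual 2*(4*k**5 + 44*k**4 + 130*k**3 + 83*k**2 + 3*k - 13)/(k**2 + 11*k + 30) ≠ 0.

s_(k+1) = (-k**6 - 12*k**5 - 50*k**4 - 86*k**3 - 57*k**2 - 5*k - 4)/(k + 6)
s_(k+1) − s_k = (-5*k**6 - 69*k**5 - 320*k**4 - 577*k**3 - 323*k**2 - 2*k + 34)/(k**2 + 11*k + 30)
(s_(k+1) − s_k) − t_k = 2*(4*k**5 + 44*k**4 + 130*k**3 + 83*k**2 + 3*k - 13)/(k**2 + 11*k + 30)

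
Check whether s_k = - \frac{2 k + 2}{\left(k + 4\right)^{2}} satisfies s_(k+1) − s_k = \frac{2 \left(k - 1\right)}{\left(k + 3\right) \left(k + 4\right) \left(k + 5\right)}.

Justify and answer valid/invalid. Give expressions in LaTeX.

s_(k+1) = 2*(-k - 2)/(k + 5)**2
s_(k+1) − s_k = 2*(k**2 + 3*k - 7)/(k**4 + 18*k**3 + 121*k**2 + 360*k + 400)
(s_(k+1) − s_k) − t_k = 2*(-2*k**2 - 9*k - 1)/(k**5 + 21*k**4 + 175*k**3 + 723*k**2 + 1480*k + 1200)

Invalid: residual \frac{2 \left(- 2 k^{2} - 9 k - 1\right)}{k^{5} + 21 k^{4} + 175 k^{3} + 723 k^{2} + 1480 k + 1200} ≠ 0.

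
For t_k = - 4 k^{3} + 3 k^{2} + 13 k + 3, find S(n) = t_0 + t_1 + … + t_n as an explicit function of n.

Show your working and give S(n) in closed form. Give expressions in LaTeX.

S(n) = - n^{4} - n^{3} + 7 n^{2} + 10 n + 3

t_(k+1)/t_k = (4*k**3 + 9*k**2 - 7*k - 15)/(4*k**3 - 3*k**2 - 13*k - 3).
Factor: A=1; B=1; C=k**3 - 3*k**2/4 - 13*k/4 - 3/4.
Need (1)·f(k+1) − (1)·f(k) = k**3 - 3*k**2/4 - 13*k/4 - 3/4.
Bound: deg f ≤ 4.
Solving with deg f ≤ 4: f(k) = k*(k**3 - 3*k**2 - 4*k + 3)/4.
R(k) = B(k−1)·f(k)/C(k) = k*(k**3 - 3*k**2 - 4*k + 3)/((4*k + 1)*(k**2 - k - 3)); s_k = R·t_k = k*(-k**3 + 3*k**2 + 4*k - 3).
Δs = -4*k**3 + 3*k**2 + 13*k + 3, as required.
s_(n+1) = -n**4 - n**3 + 7*n**2 + 10*n + 3 and s_(0) = 0, so S(n) = -n**4 - n**3 + 7*n**2 + 10*n + 3.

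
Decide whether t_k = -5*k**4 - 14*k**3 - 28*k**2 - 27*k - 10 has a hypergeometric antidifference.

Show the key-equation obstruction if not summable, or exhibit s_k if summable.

Yes. s_k = k*(-k**4 - k**3 - 4*k**2 - 3*k - 1).

t_(k+1)/t_k = (5*k**4 + 34*k**3 + 100*k**2 + 145*k + 84)/(5*k**4 + 14*k**3 + 28*k**2 + 27*k + 10).
Gosper form: A/B · C(k+1)/C(k) with A=1, B=1, C=k**4 + 14*k**3/5 + 28*k**2/5 + 27*k/5 + 2.
f must satisfy (1)·f(k+1) − (1)·f(k) = k**4 + 14*k**3/5 + 28*k**2/5 + 27*k/5 + 2.
d = 5 from the (0,0,4) case.
A polynomial solution: f(k) = k*(k**4 + k**3 + 4*k**2 + 3*k + 1)/5.
So s_k = (B(k−1)f/C)·t_k = (k*(k**4 + k**3 + 4*k**2 + 3*k + 1)/(5*k**4 + 14*k**3 + 28*k**2 + 27*k + 10))·t_k = k*(-k**4 - k**3 - 4*k**2 - 3*k - 1).
Δs = -5*k**4 - 14*k**3 - 28*k**2 - 27*k - 10, as required.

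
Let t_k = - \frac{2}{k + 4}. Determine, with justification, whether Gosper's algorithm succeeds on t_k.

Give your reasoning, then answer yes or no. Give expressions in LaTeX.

Ratio r(k) = (k + 4)/(k + 5).
Gosper form: A/B · C(k+1)/C(k) with A=k + 4, B=k + 5, C=1.
Set up (k + 4)·f(k+1) − (k + 4)·f(k) − (1) = 0.
Bound: deg f ≤ 0.
f = c0 ⇒ A·f(k+1) − B(k−1)·f(k) − C = -1. The system {-1 = 0} is inconsistent; no antidifference.

No. Not Gosper-summable.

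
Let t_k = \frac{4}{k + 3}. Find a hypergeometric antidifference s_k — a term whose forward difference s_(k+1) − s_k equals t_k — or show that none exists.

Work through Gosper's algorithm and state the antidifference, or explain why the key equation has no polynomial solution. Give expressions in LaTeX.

r(k) = (k + 3)/(k + 4) after simplifying.
Normal form (A,B,C) = (k + 3, k + 4, 1).
Set up (k + 3)·f(k+1) − (k + 3)·f(k) − (1) = 0.
deg f ≤ 0 (via 1,1,0).
Put f(k) = c0: A·f(k+1) − B(k−1)·f(k) − C = -1; need -1 = 0 — inconsistent ⇒ no f, not summable.

no hypergeometric antidifference exists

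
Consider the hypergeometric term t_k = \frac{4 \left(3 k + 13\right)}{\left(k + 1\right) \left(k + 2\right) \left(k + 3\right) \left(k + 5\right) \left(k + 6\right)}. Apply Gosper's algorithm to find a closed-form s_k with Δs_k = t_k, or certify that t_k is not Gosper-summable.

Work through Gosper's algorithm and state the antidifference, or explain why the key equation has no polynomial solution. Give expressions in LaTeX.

s_k = \frac{2 k \left(k^{2} + 8 k + 17\right)}{5 \left(k^{3} + 8 k^{2} + 17 k + 10\right)}

t_(k+1)/t_k = (k + 1)*(k + 5)*(3*k + 16)/((k + 4)*(k + 7)*(3*k + 13)).
Normal form (A,B,C) = (k + 1, k + 7, k**2 + 25*k/3 + 52/3).
f must satisfy (k + 1)·f(k+1) − (k + 6)·f(k) = k**2 + 25*k/3 + 52/3.
d = 5 from the (1,1,2) case.
Solving with deg f ≤ 5: f(k) = k*(k + 3)*(k + 4)*(k**2 + 8*k + 17)/30.
Certificate R = B(k−1)f/C = k*(k + 3)*(k + 6)*(k**2 + 8*k + 17)/(10*(3*k + 13)) gives s_k = 2*k*(k**2 + 8*k + 17)/(5*(k**3 + 8*k**2 + 17*k + 10)).
Check: Δs_k = 4*(3*k + 13)/(k**5 + 17*k**4 + 107*k**3 + 307*k**2 + 396*k + 180). ✓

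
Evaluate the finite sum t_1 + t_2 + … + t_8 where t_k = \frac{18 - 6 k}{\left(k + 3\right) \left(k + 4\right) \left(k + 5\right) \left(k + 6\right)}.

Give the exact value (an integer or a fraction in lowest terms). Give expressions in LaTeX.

Σ = 1/91

Step 1: r(k) = (k - 2)*(k + 3)/((k - 3)*(k + 7)).
A = k + 3, B = k + 7, C = k - 3.
Need (k + 3)·f(k+1) − (k + 6)·f(k) = k - 3.
Degrees (1,1,1) ⇒ d ≤ 3.
Solve for f: f(k) = -k*(k**2 + 12*k + 107)/120 (degree 3 ≤ 3).
Get s_k = R·t_k = k*(k**2 + 12*k + 107)/(20*(k + 3)*(k + 4)*(k + 5)) with R(k) = B(k−1)f(k)/C(k) = -k*(k + 6)*(k**2 + 12*k + 107)/(120*(k - 3)).
Verify: 6*(3 - k)/(k**4 + 18*k**3 + 119*k**2 + 342*k + 360) matches t_k.
Sum = s_(9) − s_(1); s_(9) = 111/1820, s_(1) = 1/20 ⇒ 1/91.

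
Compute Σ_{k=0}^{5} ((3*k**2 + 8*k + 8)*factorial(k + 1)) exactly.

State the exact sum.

Σ = 100798

r(k) = (k + 2)*(8*k + 3*(k + 1)**2 + 16)/(3*k**2 + 8*k + 8) after simplifying.
Take A(k)=k + 2, B(k)=1, C(k)=k**2 + 8*k/3 + 8/3.
Solve (k + 2)·f(k+1) − (1)·f(k) = k**2 + 8*k/3 + 8/3.
Bound: deg f ≤ 1.
Solving with deg f ≤ 1: f(k) = (3*k + 2)/3.
Then R = B(k−1)f/C = (3*k + 2)/(3*k**2 + 8*k + 8), so s_k = R(k)·t_k = (3*k + 2)*factorial(k + 1).
Δs = (3*k**2 + 8*k + 8)*factorial(k + 1), as required.
Evaluate s at k=6 and k=0: 100800 and 2; difference 100798.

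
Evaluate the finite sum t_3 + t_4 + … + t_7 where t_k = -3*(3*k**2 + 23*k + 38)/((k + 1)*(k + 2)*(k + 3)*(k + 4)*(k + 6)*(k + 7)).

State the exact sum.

Σ = -65/5544

The ratio is (k + 1)*(k + 6)*(23*k + 3*(k + 1)**2 + 61)/((k + 5)*(k + 8)*(3*k**2 + 23*k + 38)).
Normal form (A,B,C) = (k + 1, k + 8, k**3 + 38*k**2/3 + 51*k + 190/3).
Key eq: (k + 1)·f(k+1) = (k + 7)·f(k) + (k**3 + 38*k**2/3 + 51*k + 190/3).
d = 6 from the (1,1,3) case.
Solving with deg f ≤ 6: f(k) = k*(k + 2)*(k + 4)*(k + 5)*(k**2 + 10*k + 27)/54.
So s_k = (B(k−1)f/C)·t_k = (k*(k + 2)*(k + 4)*(k + 7)*(k**2 + 10*k + 27)/(18*(3*k**2 + 23*k + 38)))·t_k = k*(-k**2 - 10*k - 27)/(6*(k**3 + 10*k**2 + 27*k + 18)).
Check: Δs_k = 3*(-3*k**2 - 23*k - 38)/(k**6 + 23*k**5 + 207*k**4 + 925*k**3 + 2144*k**2 + 2412*k + 1008). ✓
Σ_(k=3)^(7) t_k = s_(8) − s_(3) = -38/231 − (-11/72) = -65/5544.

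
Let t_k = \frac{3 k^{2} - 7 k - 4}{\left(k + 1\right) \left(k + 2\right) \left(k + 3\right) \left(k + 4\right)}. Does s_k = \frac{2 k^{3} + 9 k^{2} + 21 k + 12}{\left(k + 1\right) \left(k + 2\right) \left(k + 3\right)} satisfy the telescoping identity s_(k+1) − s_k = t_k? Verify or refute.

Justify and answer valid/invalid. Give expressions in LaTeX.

s_(k+1) = (21*k + 2*(k + 1)**3 + 9*(k + 1)**2 + 33)/((k + 2)*(k + 3)*(k + 4))
s_(k+1) − s_k = (3*k**2 - 7*k - 4)/(k**4 + 10*k**3 + 35*k**2 + 50*k + 24)
(s_(k+1) − s_k) − t_k = 0

Valid: the claim telescopes to t_k.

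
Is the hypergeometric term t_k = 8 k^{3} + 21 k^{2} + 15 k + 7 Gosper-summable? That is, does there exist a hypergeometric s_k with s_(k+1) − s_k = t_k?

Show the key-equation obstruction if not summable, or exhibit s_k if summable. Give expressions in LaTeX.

Ratio r(k) = (8*k**3 + 45*k**2 + 81*k + 51)/(8*k**3 + 21*k**2 + 15*k + 7).
A = 1, B = 1, C = k**3 + 21*k**2/8 + 15*k/8 + 7/8.
f must satisfy (1)·f(k+1) − (1)·f(k) = k**3 + 21*k**2/8 + 15*k/8 + 7/8.
From deg A=0, deg B=0, deg C=3: d=4.
Solve for f: f(k) = k*(2*k**3 + 3*k**2 - k + 3)/8 (degree 4 ≤ 4).
So s_k = (B(k−1)f/C)·t_k = (k*(2*k**3 + 3*k**2 - k + 3)/(8*k**3 + 21*k**2 + 15*k + 7))·t_k = k*(2*k**3 + 3*k**2 - k + 3).
Δs = 8*k**3 + 21*k**2 + 15*k + 7, as required.

Yes. s_k = k \left(2 k^{3} + 3 k^{2} - k + 3\right).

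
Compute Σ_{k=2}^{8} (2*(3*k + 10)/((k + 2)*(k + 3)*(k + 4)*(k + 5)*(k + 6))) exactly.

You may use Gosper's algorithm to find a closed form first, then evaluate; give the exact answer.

The ratio is (k + 2)*(3*k + 13)/((k + 7)*(3*k + 10)).
Factor: A=k + 2; B=k + 7; C=k + 10/3.
Key eq: (k + 2)·f(k+1) = (k + 6)·f(k) + (k + 10/3).
d = 4 from the (1,1,1) case.
Coefficient equations give f(k) = k*(k + 3)*(k**2 + 11*k + 38)/120.
R(k) = B(k−1)·f(k)/C(k) = k*(k + 3)*(k + 6)*(k**2 + 11*k + 38)/(40*(3*k + 10)); s_k = R·t_k = k*(k**2 + 11*k + 38)/(20*(k**3 + 11*k**2 + 38*k + 40)).
s_(k+1) − s_k = 2*(3*k + 10)/(k**5 + 20*k**4 + 155*k**3 + 580*k**2 + 1044*k + 720) = t_k.
Telescoping: Σ = s_(9) − s_(2) = 981/20020 − (4/105) = 131/12012.

Σ = 131/12012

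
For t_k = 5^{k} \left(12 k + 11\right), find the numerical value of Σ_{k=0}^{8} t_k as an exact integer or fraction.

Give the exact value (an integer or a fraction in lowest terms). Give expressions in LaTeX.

Ratio r(k) = 5*(12*k + 23)/(12*k + 11).
Factor: A=5; B=1; C=k + 11/12.
Set up (5)·f(k+1) − (1)·f(k) − (k + 11/12) = 0.
d = 1 from the (0,0,1) case.
Solve for f: f(k) = (3*k - 1)/12 (degree 1 ≤ 1).
Then R = B(k−1)f/C = (3*k - 1)/(12*k + 11), so s_k = R(k)·t_k = 5**k*(3*k - 1).
Verify: 5**k*(12*k + 11) matches t_k.
Telescoping: Σ = s_(9) − s_(0) = 50781250 − (-1) = 50781251.

Σ = 50781251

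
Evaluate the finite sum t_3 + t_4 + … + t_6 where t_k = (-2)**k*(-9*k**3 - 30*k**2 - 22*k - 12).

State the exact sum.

Step 1: r(k) = 2*(-9*k**3 - 57*k**2 - 109*k - 73)/(9*k**3 + 30*k**2 + 22*k + 12).
So A=-2 and B=1, with C=k**3 + 10*k**2/3 + 22*k/9 + 4/3.
Solve (-2)·f(k+1) − (1)·f(k) = k**3 + 10*k**2/3 + 22*k/9 + 4/3.
From deg A=0, deg B=0, deg C=3: d=3.
Solve for f: f(k) = -(3*k**3 + 4*k**2 - 4*k + 2)/9 (degree 3 ≤ 3).
Then R = B(k−1)f/C = -(3*k**3 + 4*k**2 - 4*k + 2)/(9*k**3 + 30*k**2 + 22*k + 12), so s_k = R(k)·t_k = (-2)**k*(3*k**3 + 4*k**2 - 4*k + 2).
Δs = (-2)**k*(-9*k**3 - 30*k**2 - 22*k - 12), as required.
Telescoping: Σ = s_(7) − s_(3) = -153472 − (-856) = -152616.

Σ = -152616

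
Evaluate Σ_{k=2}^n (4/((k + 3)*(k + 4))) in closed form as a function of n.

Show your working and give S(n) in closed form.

The ratio is (k + 3)/(k + 5).
Factor: A=k + 3; B=k + 5; C=1.
Set up (k + 3)·f(k+1) − (k + 4)·f(k) − (1) = 0.
d = 1 from the (1,1,0) case.
Solving with deg f ≤ 1: f(k) = k/3.
Get s_k = R·t_k = 4*k/(3*(k + 3)) with R(k) = B(k−1)f(k)/C(k) = k*(k + 4)/3.
s_(k+1) − s_k = 4/(k**2 + 7*k + 12) = t_k.
Σ_(k=2)^n t_k = s_(n+1) − s_(2) = (4*(n + 1)/(3*(n + 4))) − (8/15), i.e. 4*(n - 1)/(5*(n + 4)).

S(n) = 4*(n - 1)/(5*(n + 4))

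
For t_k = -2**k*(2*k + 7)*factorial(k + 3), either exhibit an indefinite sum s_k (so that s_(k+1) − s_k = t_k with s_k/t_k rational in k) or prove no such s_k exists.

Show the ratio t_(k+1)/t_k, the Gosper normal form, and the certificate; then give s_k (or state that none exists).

s_k = -2**k*factorial(k + 3)

Compute t_(k+1)/t_k: get 2*(k + 4)*(2*k + 9)/(2*k + 7).
Take A(k)=2*k + 8, B(k)=1, C(k)=k + 7/2.
Set up (2*k + 8)·f(k+1) − (1)·f(k) − (k + 7/2) = 0.
From deg A=1, deg B=0, deg C=1: d=0.
A polynomial solution: f(k) = 1/2.
Get s_k = R·t_k = -2**k*factorial(k + 3) with R(k) = B(k−1)f(k)/C(k) = 1/(2*k + 7).
Δs = -2**k*(2*k + 7)*factorial(k + 3), as required.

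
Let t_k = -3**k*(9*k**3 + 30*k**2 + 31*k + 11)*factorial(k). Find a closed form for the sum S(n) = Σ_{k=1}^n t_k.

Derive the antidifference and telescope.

Ratio r(k) = 3*(9*k**4 + 66*k**3 + 175*k**2 + 199*k + 81)/(9*k**3 + 30*k**2 + 31*k + 11).
Factor: A=3*k + 3; B=1; C=k**3 + 10*k**2/3 + 31*k/9 + 11/9.
Need (3*k + 3)·f(k+1) − (1)·f(k) = k**3 + 10*k**2/3 + 31*k/9 + 11/9.
Bound: deg f ≤ 2.
A polynomial solution: f(k) = (3*k**2 + 2*k - 2)/9.
Get s_k = R·t_k = -3**k*(3*k**2 + 2*k - 2)*factorial(k) with R(k) = B(k−1)f(k)/C(k) = (3*k**2 + 2*k - 2)/(9*k**3 + 30*k**2 + 31*k + 11).
Check: Δs_k = -3**k*(9*k**3 + 30*k**2 + 31*k + 11)*factorial(k). ✓
Evaluate: s_(n+1) = -3**(n + 1)*(3*n**2 + 8*n + 3)*factorial(n + 1); subtract s_(1) = -9 ⇒ S(n) = -9*3**n*n**3*factorial(n) - 33*3**n*n**2*factorial(n) - 33*3**n*n*factorial(n) - 9*3**n*factorial(n) + 9.

S(n) = -9*3**n*n**3*factorial(n) - 33*3**n*n**2*factorial(n) - 33*3**n*n*factorial(n) - 9*3**n*factorial(n) + 9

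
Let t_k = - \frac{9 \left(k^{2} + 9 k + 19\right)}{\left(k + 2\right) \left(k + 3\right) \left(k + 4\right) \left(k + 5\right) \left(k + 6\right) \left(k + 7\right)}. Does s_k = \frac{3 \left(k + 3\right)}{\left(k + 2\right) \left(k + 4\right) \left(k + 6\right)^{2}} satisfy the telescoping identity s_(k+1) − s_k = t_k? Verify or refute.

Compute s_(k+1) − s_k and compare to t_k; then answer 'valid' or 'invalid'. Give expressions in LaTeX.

s_(k+1) = 3*(k + 4)/((k + 3)*(k + 5)*(k + 7)**2)
s_(k+1) − s_k = 3*((k + 2)*(k + 4)**2*(k + 6)**2 - (k + 3)**2*(k + 5)*(k + 7)**2)/((k + 2)*(k + 3)*(k + 4)*(k + 5)*(k + 6)**2*(k + 7)**2)
(s_(k+1) − s_k) − t_k = 9*(4*k**3 + 60*k**2 + 290*k + 447)/(k**8 + 40*k**7 + 688*k**6 + 6634*k**5 + 39139*k**4 + 144310*k**3 + 323772*k**2 + 402696*k + 211680)

Invalid: residual \frac{9 \left(4 k^{3} + 60 k^{2} + 290 k + 447\right)}{k^{8} + 40 k^{7} + 688 k^{6} + 6634 k^{5} + 39139 k^{4} + 144310 k^{3} + 323772 k^{2} + 402696 k + 211680} ≠ 0.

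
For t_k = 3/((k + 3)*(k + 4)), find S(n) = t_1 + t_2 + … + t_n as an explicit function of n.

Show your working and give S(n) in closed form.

Ratio r(k) = (k + 3)/(k + 5).
Gosper form: A/B · C(k+1)/C(k) with A=k + 3, B=k + 5, C=1.
f must satisfy (k + 3)·f(k+1) − (k + 4)·f(k) = 1.
Bound: deg f ≤ 1.
Coefficient equations give f(k) = k/3.
Get s_k = R·t_k = k/(k + 3) with R(k) = B(k−1)f(k)/C(k) = k*(k + 4)/3.
s_(k+1) − s_k = 3/(k**2 + 7*k + 12) = t_k.
Σ_(k=1)^n t_k = s_(n+1) − s_(1) = ((n + 1)/(n + 4)) − (1/4), i.e. 3*n/(4*(n + 4)).

S(n) = 3*n/(4*(n + 4))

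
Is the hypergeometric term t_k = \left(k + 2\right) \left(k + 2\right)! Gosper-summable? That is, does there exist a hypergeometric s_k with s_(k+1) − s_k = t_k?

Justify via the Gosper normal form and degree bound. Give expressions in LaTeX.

Ratio r(k) = (k + 3)**2/(k + 2).
So A=k + 3 and B=1, with C=k + 2.
Solve (k + 3)·f(k+1) − (1)·f(k) = k + 2.
From deg A=1, deg B=0, deg C=1: d=0.
Coefficient equations give f(k) = 1.
Then R = B(k−1)f/C = 1/(k + 2), so s_k = R(k)·t_k = factorial(k + 2).
Δs = (k + 2)*factorial(k + 2), as required.

Yes. s_k = \left(k + 2\right)!.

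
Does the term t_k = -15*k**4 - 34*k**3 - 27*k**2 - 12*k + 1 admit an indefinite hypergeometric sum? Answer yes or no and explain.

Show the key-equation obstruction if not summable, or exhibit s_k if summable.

Ratio r(k) = (15*k**4 + 94*k**3 + 219*k**2 + 228*k + 87)/(15*k**4 + 34*k**3 + 27*k**2 + 12*k - 1).
Factor: A=1; B=1; C=k**4 + 34*k**3/15 + 9*k**2/5 + 4*k/5 - 1/15.
f must satisfy (1)·f(k+1) − (1)·f(k) = k**4 + 34*k**3/15 + 9*k**2/5 + 4*k/5 - 1/15.
Degrees (0,0,4) ⇒ d ≤ 5.
Match coefficients ⇒ f(k) = k*(3*k**4 + k**3 - 3*k**2 + k - 3)/15.
R(k) = B(k−1)·f(k)/C(k) = k*(3*k**4 + k**3 - 3*k**2 + k - 3)/(15*k**4 + 34*k**3 + 27*k**2 + 12*k - 1); s_k = R·t_k = k*(-3*k**4 - k**3 + 3*k**2 - k + 3).
Verify: -15*k**4 - 34*k**3 - 27*k**2 - 12*k + 1 matches t_k.

Yes. s_k = k*(-3*k**4 - k**3 + 3*k**2 - k + 3).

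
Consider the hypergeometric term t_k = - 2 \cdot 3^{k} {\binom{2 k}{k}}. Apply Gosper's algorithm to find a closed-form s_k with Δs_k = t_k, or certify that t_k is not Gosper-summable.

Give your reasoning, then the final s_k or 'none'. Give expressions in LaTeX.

Compute t_(k+1)/t_k: get 6*(2*k + 1)/(k + 1).
A = 12*k + 6, B = k + 1, C = 1.
Need (12*k + 6)·f(k+1) − (k)·f(k) = 1.
d = -1 from the (1,1,0) case.
Bound -1 < 0, so the key equation has no polynomial solution.

not Gosper-summable; s_k does not exist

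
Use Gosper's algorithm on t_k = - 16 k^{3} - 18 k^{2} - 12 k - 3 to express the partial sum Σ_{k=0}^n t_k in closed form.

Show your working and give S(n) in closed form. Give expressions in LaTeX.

S(n) = - 4 n^{4} - 14 n^{3} - 19 n^{2} - 12 n - 3

The ratio is (16*k**3 + 66*k**2 + 96*k + 49)/(16*k**3 + 18*k**2 + 12*k + 3).
Take A(k)=1, B(k)=1, C(k)=k**3 + 9*k**2/8 + 3*k/4 + 3/16.
f must satisfy (1)·f(k+1) − (1)·f(k) = k**3 + 9*k**2/8 + 3*k/4 + 3/16.
Bound: deg f ≤ 4.
Coefficient equations give f(k) = k**2*(4*k**2 - 2*k + 1)/16.
R(k) = B(k−1)·f(k)/C(k) = k**2*(4*k**2 - 2*k + 1)/(16*k**3 + 18*k**2 + 12*k + 3); s_k = R·t_k = k**2*(-4*k**2 + 2*k - 1).
Check: Δs_k = -16*k**3 - 18*k**2 - 12*k - 3. ✓
Σ_(k=0)^n t_k = s_(n+1) − s_(0) = (-4*n**4 - 14*n**3 - 19*n**2 - 12*n - 3) − (0), i.e. -4*n**4 - 14*n**3 - 19*n**2 - 12*n - 3.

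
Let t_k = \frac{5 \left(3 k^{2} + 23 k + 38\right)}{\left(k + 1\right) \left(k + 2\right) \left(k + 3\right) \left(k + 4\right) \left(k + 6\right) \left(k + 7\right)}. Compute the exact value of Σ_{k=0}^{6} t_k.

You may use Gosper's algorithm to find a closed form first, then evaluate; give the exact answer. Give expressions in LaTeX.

Ratio r(k) = (k + 1)*(k + 6)*(23*k + 3*(k + 1)**2 + 61)/((k + 5)*(k + 8)*(3*k**2 + 23*k + 38)).
So A=k + 1 and B=k + 8, with C=k**3 + 38*k**2/3 + 51*k + 190/3.
Need (k + 1)·f(k+1) − (k + 7)·f(k) = k**3 + 38*k**2/3 + 51*k + 190/3.
Bound: deg f ≤ 6.
Solving with deg f ≤ 6: f(k) = k*(k + 2)*(k + 4)*(k + 5)*(k**2 + 10*k + 27)/54.
Certificate R = B(k−1)f/C = k*(k + 2)*(k + 4)*(k + 7)*(k**2 + 10*k + 27)/(18*(3*k**2 + 23*k + 38)) gives s_k = 5*k*(k**2 + 10*k + 27)/(18*(k**3 + 10*k**2 + 27*k + 18)).
Δs = 5*(3*k**2 + 23*k + 38)/(k**6 + 23*k**5 + 207*k**4 + 925*k**3 + 2144*k**2 + 2412*k + 1008), as required.
Evaluate s at k=7 and k=0: 511/1872 and 0; difference 511/1872.

Σ = 511/1872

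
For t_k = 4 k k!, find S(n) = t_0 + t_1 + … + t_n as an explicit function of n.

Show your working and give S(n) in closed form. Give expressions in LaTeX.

S(n) = 4 \left(n + 1\right)! - 4

t_(k+1)/t_k = (k + 1)**2/k.
Gosper form: A/B · C(k+1)/C(k) with A=k + 1, B=1, C=k.
f must satisfy (k + 1)·f(k+1) − (1)·f(k) = k.
Bound: deg f ≤ 0.
Solving with deg f ≤ 0: f(k) = 1.
Get s_k = R·t_k = 4*factorial(k) with R(k) = B(k−1)f(k)/C(k) = 1/k.
Check: Δs_k = 4*k*factorial(k). ✓
Telescope: S(n) = s_(n+1) − s_(0) = 4*factorial(n + 1) − (4) = 4*factorial(n + 1) - 4.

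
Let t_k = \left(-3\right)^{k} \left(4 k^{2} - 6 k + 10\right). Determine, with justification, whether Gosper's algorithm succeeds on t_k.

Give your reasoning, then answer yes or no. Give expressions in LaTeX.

t_(k+1)/t_k = 3*(3*k - 2*(k + 1)**2 - 2)/(2*k**2 - 3*k + 5).
Factor: A=-3; B=1; C=k**2 - 3*k/2 + 5/2.
Solve (-3)·f(k+1) − (1)·f(k) = k**2 - 3*k/2 + 5/2.
Bound: deg f ≤ 2.
A polynomial solution: f(k) = -(k**2 - 3*k + 4)/4.
R(k) = B(k−1)·f(k)/C(k) = -(k**2 - 3*k + 4)/(2*(2*k**2 - 3*k + 5)); s_k = R·t_k = (-3)**k*(-k**2 + 3*k - 4).
Verify: (-3)**k*(4*k**2 - 6*k + 10) matches t_k.

Yes. s_k = \left(-3\right)^{k} \left(- k^{2} + 3 k - 4\right).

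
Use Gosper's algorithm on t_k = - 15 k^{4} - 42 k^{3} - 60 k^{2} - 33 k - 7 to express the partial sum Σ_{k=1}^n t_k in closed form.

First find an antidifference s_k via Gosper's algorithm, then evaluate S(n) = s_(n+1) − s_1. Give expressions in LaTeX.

Ratio r(k) = (15*k**4 + 102*k**3 + 276*k**2 + 339*k + 157)/(15*k**4 + 42*k**3 + 60*k**2 + 33*k + 7).
A = 1, B = 1, C = k**4 + 14*k**3/5 + 4*k**2 + 11*k/5 + 7/15.
Need (1)·f(k+1) − (1)·f(k) = k**4 + 14*k**3/5 + 4*k**2 + 11*k/5 + 7/15.
Degrees (0,0,4) ⇒ d ≤ 5.
Coefficient equations give f(k) = k**2*(3*k**3 + 3*k**2 + 4*k - 3)/15.
R(k) = B(k−1)·f(k)/C(k) = k**2*(3*k**3 + 3*k**2 + 4*k - 3)/(15*k**4 + 42*k**3 + 60*k**2 + 33*k + 7); s_k = R·t_k = k**2*(-3*k**3 - 3*k**2 - 4*k + 3).
Verify: -15*k**4 - 42*k**3 - 60*k**2 - 33*k - 7 matches t_k.
Σ_(k=1)^n t_k = s_(n+1) − s_(1) = (-3*n**5 - 18*n**4 - 46*n**3 - 57*n**2 - 33*n - 7) − (-7), i.e. n*(-3*n**4 - 18*n**3 - 46*n**2 - 57*n - 33).

S(n) = n \left(- 3 n^{4} - 18 n^{3} - 46 n^{2} - 57 n - 33\right)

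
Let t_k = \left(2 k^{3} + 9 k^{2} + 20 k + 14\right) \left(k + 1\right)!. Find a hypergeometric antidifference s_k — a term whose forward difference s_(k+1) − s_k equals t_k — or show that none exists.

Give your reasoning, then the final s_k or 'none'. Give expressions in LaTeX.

Step 1: r(k) = (2*k**4 + 19*k**3 + 74*k**2 + 133*k + 90)/(2*k**3 + 9*k**2 + 20*k + 14).
Gosper form: A/B · C(k+1)/C(k) with A=k + 2, B=1, C=k**3 + 9*k**2/2 + 10*k + 7.
f must satisfy (k + 2)·f(k+1) − (1)·f(k) = k**3 + 9*k**2/2 + 10*k + 7.
d = 2 from the (1,0,3) case.
A polynomial solution: f(k) = (2*k**2 + 3*k + 4)/2.
Certificate R = B(k−1)f/C = (2*k**2 + 3*k + 4)/(2*k**3 + 9*k**2 + 20*k + 14) gives s_k = (2*k**2 + 3*k + 4)*factorial(k + 1).
Δs = (2*k**3 + 9*k**2 + 20*k + 14)*factorial(k + 1), as required.

s_k = \left(2 k^{2} + 3 k + 4\right) \left(k + 1\right)!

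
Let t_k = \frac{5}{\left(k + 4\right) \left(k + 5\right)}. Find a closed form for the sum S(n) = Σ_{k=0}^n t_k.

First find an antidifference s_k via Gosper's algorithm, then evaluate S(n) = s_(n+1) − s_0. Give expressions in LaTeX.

S(n) = \frac{5 \left(n + 1\right)}{4 \left(n + 5\right)}

Ratio r(k) = (k + 4)/(k + 6).
A = k + 4, B = k + 6, C = 1.
Need (k + 4)·f(k+1) − (k + 5)·f(k) = 1.
From deg A=1, deg B=1, deg C=0: d=1.
Solving with deg f ≤ 1: f(k) = k/4.
Get s_k = R·t_k = 5*k/(4*(k + 4)) with R(k) = B(k−1)f(k)/C(k) = k*(k + 5)/4.
Verify: 5/(k**2 + 9*k + 20) matches t_k.
s_(n+1) = 5*(n + 1)/(4*(n + 5)) and s_(0) = 0, so S(n) = 5*(n + 1)/(4*(n + 5)).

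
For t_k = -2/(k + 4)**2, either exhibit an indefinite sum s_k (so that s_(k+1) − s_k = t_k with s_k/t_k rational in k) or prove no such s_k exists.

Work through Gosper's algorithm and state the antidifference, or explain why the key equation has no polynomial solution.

Compute t_(k+1)/t_k: get (k + 4)**2/(k + 5)**2.
A = k**2 + 8*k + 16, B = k**2 + 10*k + 25, C = 1.
f must satisfy (k**2 + 8*k + 16)·f(k+1) − (k**2 + 8*k + 16)·f(k) = 1.
Degrees (2,2,0) ⇒ d ≤ 0.
Write f(k) = c0. Then LHS − RHS = -1, requiring -1 = 0: contradictory. No certificate.

none — t_k is not Gosper-summable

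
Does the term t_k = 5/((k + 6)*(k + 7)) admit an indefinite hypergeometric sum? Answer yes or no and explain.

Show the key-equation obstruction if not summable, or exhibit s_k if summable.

Yes. s_k = 5*k/(6*(k + 6)).

Compute t_(k+1)/t_k: get (k + 6)/(k + 8).
So A=k + 6 and B=k + 8, with C=1.
f must satisfy (k + 6)·f(k+1) − (k + 7)·f(k) = 1.
Bound: deg f ≤ 1.
Solving with deg f ≤ 1: f(k) = k/6.
Get s_k = R·t_k = 5*k/(6*(k + 6)) with R(k) = B(k−1)f(k)/C(k) = k*(k + 7)/6.
s_(k+1) − s_k = 5/(k**2 + 13*k + 42) = t_k.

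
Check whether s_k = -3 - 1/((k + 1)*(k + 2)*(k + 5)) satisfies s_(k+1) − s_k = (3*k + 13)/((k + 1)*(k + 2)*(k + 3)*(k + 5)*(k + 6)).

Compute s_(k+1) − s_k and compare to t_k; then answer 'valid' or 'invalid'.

valid; difference matches t_k

s_(k+1) = -3 - 1/((k + 2)*(k + 3)*(k + 6))
s_(k+1) − s_k = (3*k + 13)/(k**5 + 17*k**4 + 107*k**3 + 307*k**2 + 396*k + 180)
(s_(k+1) − s_k) − t_k = 0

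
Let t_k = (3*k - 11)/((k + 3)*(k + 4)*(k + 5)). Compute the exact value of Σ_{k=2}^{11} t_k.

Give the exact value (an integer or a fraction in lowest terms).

The ratio is (k + 3)*(3*k - 8)/((k + 6)*(3*k - 11)).
Take A(k)=k + 3, B(k)=k + 6, C(k)=k - 11/3.
f must satisfy (k + 3)·f(k+1) − (k + 5)·f(k) = k - 11/3.
From deg A=1, deg B=1, deg C=1: d=2.
Match coefficients ⇒ f(k) = -k*(k + 43)/36.
Get s_k = R·t_k = k*(-k - 43)/(12*(k + 3)*(k + 4)) with R(k) = B(k−1)f(k)/C(k) = -k*(k + 5)*(k + 43)/(12*(3*k - 11)).
Check: Δs_k = (3*k - 11)/(k**3 + 12*k**2 + 47*k + 60). ✓
Telescoping: Σ = s_(12) − s_(2) = -11/48 − (-1/4) = 1/48.

Σ = 1/48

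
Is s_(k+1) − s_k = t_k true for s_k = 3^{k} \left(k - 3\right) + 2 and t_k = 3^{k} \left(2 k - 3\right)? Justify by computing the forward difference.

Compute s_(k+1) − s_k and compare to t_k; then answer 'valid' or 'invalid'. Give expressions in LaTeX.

s_(k+1) = 3**(k + 1)*(k - 2) + 2
s_(k+1) − s_k = 3**k*(2*k - 3)
(s_(k+1) − s_k) − t_k = 0

Valid — Δs_k = t_k.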